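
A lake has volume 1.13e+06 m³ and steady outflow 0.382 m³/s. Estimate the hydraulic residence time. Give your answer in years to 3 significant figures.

Q = 0.382 m³/s × 3.156e+07 s/yr = 1.206e+07 m³/yr.
Hydraulic residence time τ = V/Q = 1.13e+06/1.206e+07 = 0.09374 yr.

0.0937 yr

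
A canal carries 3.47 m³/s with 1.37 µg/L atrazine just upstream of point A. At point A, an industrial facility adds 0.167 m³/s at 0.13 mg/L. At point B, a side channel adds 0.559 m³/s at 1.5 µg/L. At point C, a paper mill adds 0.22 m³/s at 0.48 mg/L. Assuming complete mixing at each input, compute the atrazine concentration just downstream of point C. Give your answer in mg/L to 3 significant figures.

1.37 µg/L = 0.00137 mg/L.
After input A: C = (3.47·0.00137 + 0.167·0.13) / 3.637 = 0.007276 mg/L.
1.5 µg/L = 0.0015 mg/L.
After input B: C = (3.637·0.007276 + 0.559·0.0015) / 4.196 = 0.006507 mg/L.
After input C: C = (4.196·0.006507 + 0.22·0.48) / 4.416 = 0.0301 mg/L.

0.0301 mg/L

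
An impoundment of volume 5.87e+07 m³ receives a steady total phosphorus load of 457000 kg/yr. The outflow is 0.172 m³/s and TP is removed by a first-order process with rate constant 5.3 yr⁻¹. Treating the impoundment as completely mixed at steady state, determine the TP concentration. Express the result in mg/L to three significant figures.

1.44 mg/L

Outflow Q = 0.172 m³/s × 3.156e+07 s/yr = 5.428e+06 m³/yr.
Steady-state CSTR mass balance: W = Q·C + k·V·C, so C = W/(Q + kV).
Q + kV = 5.428e+06 + 5.3·5.87e+07 = 3.165e+08 m³/yr.
C = 457000/3.165e+08 = 0.001444 kg/m³ = 1.444 mg/L.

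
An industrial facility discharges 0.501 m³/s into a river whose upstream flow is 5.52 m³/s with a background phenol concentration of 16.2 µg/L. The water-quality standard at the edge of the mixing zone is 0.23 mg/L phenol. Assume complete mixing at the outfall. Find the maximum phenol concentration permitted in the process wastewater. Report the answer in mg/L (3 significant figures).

16.2 µg/L = 0.0162 mg/L.
Mass balance: 0.23·6.021 = 0.501·Cₑ + 5.52·0.0162.
Cₑ = (1.385 − 0.08942) / 0.501 = 2.586 mg/L.

2.59 mg/L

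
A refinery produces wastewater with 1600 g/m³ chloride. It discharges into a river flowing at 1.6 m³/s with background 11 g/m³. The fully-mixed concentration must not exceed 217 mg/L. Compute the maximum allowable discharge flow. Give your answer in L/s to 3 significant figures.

Mass balance at complete mixing: C_std·(Q_w + Q_r) = Q_w·C_e + Q_r·C_b.
Rearranging, Q_w = Q_r·(C_std − C_b)/(C_e − C_std) = 1.6·(217 − 11) / (1600 − 217) = 0.2383 m³/s.
= 238.3 L/s.

238 L/s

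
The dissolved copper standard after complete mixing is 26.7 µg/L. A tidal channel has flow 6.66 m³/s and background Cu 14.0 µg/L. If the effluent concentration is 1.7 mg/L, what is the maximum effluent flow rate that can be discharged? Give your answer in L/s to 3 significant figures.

50.5 L/s

14.0 µg/L = 0.014 mg/L.
26.7 µg/L = 0.0267 mg/L.
Mass balance at complete mixing: C_std·(Q_w + Q_r) = Q_w·C_e + Q_r·C_b.
Rearranging, Q_w = Q_r·(C_std − C_b)/(C_e − C_std) = 6.66·(0.0267 − 0.014) / (1.7 − 0.0267) = 0.05055 m³/s.
= 50.55 L/s.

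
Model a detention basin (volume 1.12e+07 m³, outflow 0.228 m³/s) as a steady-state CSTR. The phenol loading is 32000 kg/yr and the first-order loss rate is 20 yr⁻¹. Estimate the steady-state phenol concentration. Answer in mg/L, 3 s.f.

0.138 mg/L

Outflow Q = 0.228 m³/s × 3.156e+07 s/yr = 7.195e+06 m³/yr.
Steady-state CSTR mass balance: W = Q·C + k·V·C, so C = W/(Q + kV).
Q + kV = 7.195e+06 + 20·1.12e+07 = 2.312e+08 m³/yr.
C = 32000/2.312e+08 = 0.0001384 kg/m³ = 0.1384 mg/L.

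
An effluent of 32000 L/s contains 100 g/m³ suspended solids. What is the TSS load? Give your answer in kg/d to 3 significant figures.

276000 kg/d

32000 L/s = 32 m³/s.
Mass flux = Q·C = 32 m³/s × 100 g/m³ = 3200 g/s.
= 3200 g/s × 86.4 = 2.765e+05 kg/d.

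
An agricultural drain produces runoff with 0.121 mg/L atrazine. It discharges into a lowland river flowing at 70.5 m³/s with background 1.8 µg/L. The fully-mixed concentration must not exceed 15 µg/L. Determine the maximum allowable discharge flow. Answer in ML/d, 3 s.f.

1.8 µg/L = 0.0018 mg/L.
15 µg/L = 0.015 mg/L.
Mass balance at complete mixing: C_std·(Q_w + Q_r) = Q_w·C_e + Q_r·C_b.
Rearranging, Q_w = Q_r·(C_std − C_b)/(C_e − C_std) = 70.5·(0.015 − 0.0018) / (0.121 − 0.015) = 8.779 m³/s.
= 758.5 ML/d.

759 ML/d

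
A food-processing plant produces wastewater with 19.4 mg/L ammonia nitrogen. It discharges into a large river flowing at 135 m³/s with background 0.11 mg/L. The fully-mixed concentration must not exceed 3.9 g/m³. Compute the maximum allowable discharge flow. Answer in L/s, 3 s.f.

33000 L/s

Mass balance at complete mixing: C_std·(Q_w + Q_r) = Q_w·C_e + Q_r·C_b.
Rearranging, Q_w = Q_r·(C_std − C_b)/(C_e − C_std) = 135·(3.9 − 0.11) / (19.4 − 3.9) = 33.01 m³/s.
= 3.301e+04 L/s.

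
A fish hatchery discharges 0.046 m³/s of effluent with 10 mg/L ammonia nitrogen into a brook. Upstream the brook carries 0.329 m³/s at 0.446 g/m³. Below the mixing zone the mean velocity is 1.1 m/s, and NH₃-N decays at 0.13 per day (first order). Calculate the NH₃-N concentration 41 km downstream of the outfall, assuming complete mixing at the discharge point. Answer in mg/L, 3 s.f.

1.53 mg/L

After complete mixing, C₀ = (0.046·10 + 0.329·0.446) / 0.375 = 1.618 mg/L.
Travel time t = 4.1e+04 m / 1.1 m/s = 3.727e+04 s = 0.4314 d.
C = 1.618·exp(−0.13·0.4314) = 1.618·0.9455 = 1.53 mg/L.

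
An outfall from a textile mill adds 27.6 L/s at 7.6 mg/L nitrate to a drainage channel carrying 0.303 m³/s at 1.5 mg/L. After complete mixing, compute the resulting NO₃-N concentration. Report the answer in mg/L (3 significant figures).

2.01 mg/L

27.6 L/s = 0.0276 m³/s.
Flow-weighted mixing gives C = (0.0276·7.6 + 0.303·1.5) / (0.0276 + 0.303) = 0.6643/0.3306 = 2.009 mg/L.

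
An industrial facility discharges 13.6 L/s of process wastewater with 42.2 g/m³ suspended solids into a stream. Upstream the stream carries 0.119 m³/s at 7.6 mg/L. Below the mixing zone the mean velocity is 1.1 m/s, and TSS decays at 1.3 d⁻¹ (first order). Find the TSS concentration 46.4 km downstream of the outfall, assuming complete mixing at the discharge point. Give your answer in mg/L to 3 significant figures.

5.91 mg/L

13.6 L/s = 0.0136 m³/s.
After complete mixing, C₀ = (0.0136·42.2 + 0.119·7.6) / 0.1326 = 11.15 mg/L.
Travel time t = 4.64e+04 m / 1.1 m/s = 4.218e+04 s = 0.4882 d.
C = 11.15·exp(−1.3·0.4882) = 11.15·0.5301 = 5.91 mg/L.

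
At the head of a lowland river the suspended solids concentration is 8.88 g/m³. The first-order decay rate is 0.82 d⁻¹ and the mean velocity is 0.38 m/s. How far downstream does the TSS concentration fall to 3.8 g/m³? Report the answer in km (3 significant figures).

From C = C₀·e^(−kt), t = ln(C₀/C)/k = ln(8.88/3.8)/0.82 = 0.8488/0.82 = 1.035 d.
Distance = v·t = 0.38 m/s × 8.943e+04 s = 3.399e+04 m = 33.99 km.

34.0 km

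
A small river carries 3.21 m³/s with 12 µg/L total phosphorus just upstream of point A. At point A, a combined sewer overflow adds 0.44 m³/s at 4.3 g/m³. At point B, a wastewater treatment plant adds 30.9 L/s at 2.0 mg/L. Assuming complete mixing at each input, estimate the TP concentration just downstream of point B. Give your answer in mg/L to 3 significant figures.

12 µg/L = 0.012 mg/L.
After input A: C = (3.21·0.012 + 0.44·4.3) / 3.65 = 0.5289 mg/L.
30.9 L/s = 0.0309 m³/s.
After input B: C = (3.65·0.5289 + 0.0309·2) / 3.681 = 0.5413 mg/L.

0.541 mg/L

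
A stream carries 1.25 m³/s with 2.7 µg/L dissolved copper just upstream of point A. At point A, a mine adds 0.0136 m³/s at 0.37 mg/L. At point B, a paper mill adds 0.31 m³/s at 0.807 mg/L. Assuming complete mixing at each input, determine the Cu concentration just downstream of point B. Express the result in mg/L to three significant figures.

0.164 mg/L

2.7 µg/L = 0.0027 mg/L.
After input A: C = (1.25·0.0027 + 0.0136·0.37) / 1.264 = 0.006653 mg/L.
After input B: C = (1.264·0.006653 + 0.31·0.807) / 1.574 = 0.1643 mg/L.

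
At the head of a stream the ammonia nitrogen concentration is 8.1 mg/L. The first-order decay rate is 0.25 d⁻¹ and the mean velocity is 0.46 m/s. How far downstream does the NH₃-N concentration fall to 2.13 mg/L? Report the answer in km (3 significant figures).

From C = C₀·e^(−kt), t = ln(C₀/C)/k = ln(8.1/2.13)/0.25 = 1.336/0.25 = 5.343 d.
Distance = v·t = 0.46 m/s × 4.616e+05 s = 2.124e+05 m = 212.4 km.

212 km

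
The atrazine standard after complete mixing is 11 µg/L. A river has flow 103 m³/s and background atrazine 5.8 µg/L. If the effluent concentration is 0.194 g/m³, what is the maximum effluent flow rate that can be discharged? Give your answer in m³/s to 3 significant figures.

2.93 m³/s

5.8 µg/L = 0.0058 mg/L.
11 µg/L = 0.011 mg/L.
Mass balance at complete mixing: C_std·(Q_w + Q_r) = Q_w·C_e + Q_r·C_b.
Rearranging, Q_w = Q_r·(C_std − C_b)/(C_e − C_std) = 103·(0.011 − 0.0058) / (0.194 − 0.011) = 2.927 m³/s.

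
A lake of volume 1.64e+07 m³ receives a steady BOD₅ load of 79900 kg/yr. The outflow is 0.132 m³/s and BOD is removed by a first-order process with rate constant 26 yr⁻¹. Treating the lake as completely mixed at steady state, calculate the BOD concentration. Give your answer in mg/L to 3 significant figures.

Outflow Q = 0.132 m³/s × 3.156e+07 s/yr = 4.166e+06 m³/yr.
Steady-state CSTR mass balance: W = Q·C + k·V·C, so C = W/(Q + kV).
Q + kV = 4.166e+06 + 26·1.64e+07 = 4.306e+08 m³/yr.
C = 79900/4.306e+08 = 0.0001856 kg/m³ = 0.1856 mg/L.

0.186 mg/L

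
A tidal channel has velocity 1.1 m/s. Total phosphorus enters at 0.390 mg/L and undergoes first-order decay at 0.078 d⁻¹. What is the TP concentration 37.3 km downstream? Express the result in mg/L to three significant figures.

Travel time t = 37.3 km / 1.1 m/s = 3.73e+04/1.1 = 3.391e+04 s = 0.3925 d.
First-order decay: C = 0.390·exp(−0.078·0.3925) = 0.390·0.9699 = 0.3782 mg/L.

0.378 mg/L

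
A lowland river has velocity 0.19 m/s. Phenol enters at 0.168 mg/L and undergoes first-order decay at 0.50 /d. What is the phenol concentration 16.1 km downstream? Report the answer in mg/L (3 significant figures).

0.103 mg/L

Travel time t = 16.1 km / 0.19 m/s = 1.61e+04/0.19 = 8.474e+04 s = 0.9808 d.
First-order decay: C = 0.168·exp(−0.50·0.9808) = 0.168·0.6124 = 0.1029 mg/L.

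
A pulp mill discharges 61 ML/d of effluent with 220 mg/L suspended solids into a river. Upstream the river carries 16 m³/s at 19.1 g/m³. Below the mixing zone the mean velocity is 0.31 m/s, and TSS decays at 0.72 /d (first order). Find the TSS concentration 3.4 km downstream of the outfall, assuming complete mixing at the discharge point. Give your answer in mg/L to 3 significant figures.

61 ML/d = 0.706 m³/s.
After complete mixing, C₀ = (0.706·220 + 16·19.1) / 16.71 = 27.59 mg/L.
Travel time t = 3400 m / 0.31 m/s = 1.097e+04 s = 0.1269 d.
C = 27.59·exp(−0.72·0.1269) = 27.59·0.9127 = 25.18 mg/L.

25.2 mg/L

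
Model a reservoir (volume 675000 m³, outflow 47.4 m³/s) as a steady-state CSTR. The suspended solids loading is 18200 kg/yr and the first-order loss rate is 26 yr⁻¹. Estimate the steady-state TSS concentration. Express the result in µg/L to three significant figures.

Outflow Q = 47.4 m³/s × 3.156e+07 s/yr = 1.496e+09 m³/yr.
Steady-state CSTR mass balance: W = Q·C + k·V·C, so C = W/(Q + kV).
Q + kV = 1.496e+09 + 26·675000 = 1.513e+09 m³/yr.
C = 18200/1.513e+09 = 1.203e-05 kg/m³ = 0.01203 mg/L = 12.03 µg/L.

12.0 µg/L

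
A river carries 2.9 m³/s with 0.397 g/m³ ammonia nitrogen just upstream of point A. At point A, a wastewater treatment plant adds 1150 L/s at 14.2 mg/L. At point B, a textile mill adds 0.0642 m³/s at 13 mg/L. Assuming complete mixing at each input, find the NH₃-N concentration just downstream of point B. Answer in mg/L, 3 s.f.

4.45 mg/L

1150 L/s = 1.15 m³/s.
After input A: C = (2.9·0.397 + 1.15·14.2) / 4.05 = 4.316 mg/L.
After input B: C = (4.05·4.316 + 0.0642·13) / 4.114 = 4.452 mg/L.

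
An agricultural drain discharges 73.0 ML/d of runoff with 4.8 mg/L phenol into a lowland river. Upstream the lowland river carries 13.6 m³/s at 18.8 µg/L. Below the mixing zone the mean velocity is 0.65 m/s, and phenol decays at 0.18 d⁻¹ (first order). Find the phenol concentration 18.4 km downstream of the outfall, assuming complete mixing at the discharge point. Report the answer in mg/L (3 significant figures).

0.281 mg/L

73.0 ML/d = 0.8449 m³/s.
18.8 µg/L = 0.0188 mg/L.
After complete mixing, C₀ = (0.8449·4.8 + 13.6·0.0188) / 14.44 = 0.2985 mg/L.
Travel time t = 1.84e+04 m / 0.65 m/s = 2.831e+04 s = 0.3276 d.
C = 0.2985·exp(−0.18·0.3276) = 0.2985·0.9427 = 0.2814 mg/L.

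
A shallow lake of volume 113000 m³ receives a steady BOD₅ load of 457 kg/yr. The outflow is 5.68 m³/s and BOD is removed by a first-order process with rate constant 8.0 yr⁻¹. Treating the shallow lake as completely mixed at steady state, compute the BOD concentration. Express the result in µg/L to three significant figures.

Outflow Q = 5.68 m³/s × 3.156e+07 s/yr = 1.792e+08 m³/yr.
Steady-state CSTR mass balance: W = Q·C + k·V·C, so C = W/(Q + kV).
Q + kV = 1.792e+08 + 8.0·113000 = 1.802e+08 m³/yr.
C = 457/1.802e+08 = 2.537e-06 kg/m³ = 0.002537 mg/L = 2.537 µg/L.

2.54 µg/L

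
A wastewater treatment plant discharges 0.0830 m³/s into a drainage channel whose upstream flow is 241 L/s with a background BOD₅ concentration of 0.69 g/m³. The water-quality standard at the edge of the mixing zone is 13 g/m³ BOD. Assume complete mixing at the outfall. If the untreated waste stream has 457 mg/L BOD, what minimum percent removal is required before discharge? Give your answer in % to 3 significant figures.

89.3 %

241 L/s = 0.241 m³/s.
Mass balance: 13·0.324 = 0.083·Cₑ + 0.241·0.69.
Cₑ = (4.212 − 0.1663) / 0.083 = 48.74 mg/L.
Required removal = 1 − 48.74/457 = 89.33 %.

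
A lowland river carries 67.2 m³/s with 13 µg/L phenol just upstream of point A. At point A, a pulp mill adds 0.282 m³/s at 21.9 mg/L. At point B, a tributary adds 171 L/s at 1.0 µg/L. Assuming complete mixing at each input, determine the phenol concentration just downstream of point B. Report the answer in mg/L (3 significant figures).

0.104 mg/L

13 µg/L = 0.013 mg/L.
After input A: C = (67.2·0.013 + 0.282·21.9) / 67.48 = 0.1045 mg/L.
171 L/s = 0.171 m³/s.
1.0 µg/L = 0.001 mg/L.
After input B: C = (67.48·0.1045 + 0.171·0.001) / 67.65 = 0.1042 mg/L.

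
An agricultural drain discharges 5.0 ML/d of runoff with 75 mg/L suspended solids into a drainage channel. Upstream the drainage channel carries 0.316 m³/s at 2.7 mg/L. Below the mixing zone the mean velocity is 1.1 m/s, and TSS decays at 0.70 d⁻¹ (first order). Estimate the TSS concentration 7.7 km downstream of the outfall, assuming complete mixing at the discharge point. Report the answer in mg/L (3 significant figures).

5.0 ML/d = 0.05787 m³/s.
After complete mixing, C₀ = (0.05787·75 + 0.316·2.7) / 0.3739 = 13.89 mg/L.
Travel time t = 7700 m / 1.1 m/s = 7000 s = 0.08102 d.
C = 13.89·exp(−0.70·0.08102) = 13.89·0.9449 = 13.13 mg/L.

13.1 mg/L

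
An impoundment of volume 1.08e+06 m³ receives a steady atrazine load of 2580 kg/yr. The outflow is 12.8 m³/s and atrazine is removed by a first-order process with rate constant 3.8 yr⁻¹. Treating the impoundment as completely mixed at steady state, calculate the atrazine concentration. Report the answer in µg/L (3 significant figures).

6.32 µg/L

Outflow Q = 12.8 m³/s × 3.156e+07 s/yr = 4.039e+08 m³/yr.
Steady-state CSTR mass balance: W = Q·C + k·V·C, so C = W/(Q + kV).
Q + kV = 4.039e+08 + 3.8·1.08e+06 = 4.08e+08 m³/yr.
C = 2580/4.08e+08 = 6.323e-06 kg/m³ = 0.006323 mg/L = 6.323 µg/L.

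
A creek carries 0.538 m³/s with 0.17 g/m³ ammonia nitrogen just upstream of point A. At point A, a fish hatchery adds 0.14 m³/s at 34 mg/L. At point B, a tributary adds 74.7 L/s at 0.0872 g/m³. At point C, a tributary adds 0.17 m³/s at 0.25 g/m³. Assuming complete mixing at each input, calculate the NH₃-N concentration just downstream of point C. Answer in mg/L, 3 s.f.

After input A: C = (0.538·0.17 + 0.14·34) / 0.678 = 7.156 mg/L.
74.7 L/s = 0.0747 m³/s.
After input B: C = (0.678·7.156 + 0.0747·0.0872) / 0.7527 = 6.454 mg/L.
After input C: C = (0.7527·6.454 + 0.17·0.25) / 0.9227 = 5.311 mg/L.

5.31 mg/L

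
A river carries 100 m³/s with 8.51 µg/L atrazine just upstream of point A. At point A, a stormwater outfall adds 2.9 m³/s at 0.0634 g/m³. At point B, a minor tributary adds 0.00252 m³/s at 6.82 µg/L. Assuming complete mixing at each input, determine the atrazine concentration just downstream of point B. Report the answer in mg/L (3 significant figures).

8.51 µg/L = 0.00851 mg/L.
After input A: C = (100·0.00851 + 2.9·0.0634) / 102.9 = 0.01006 mg/L.
6.82 µg/L = 0.00682 mg/L.
After input B: C = (102.9·0.01006 + 0.00252·0.00682) / 102.9 = 0.01006 mg/L.

0.0101 mg/L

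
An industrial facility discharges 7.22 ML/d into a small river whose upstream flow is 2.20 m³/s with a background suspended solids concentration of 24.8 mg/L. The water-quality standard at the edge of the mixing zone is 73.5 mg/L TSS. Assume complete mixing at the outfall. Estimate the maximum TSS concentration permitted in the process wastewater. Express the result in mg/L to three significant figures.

7.22 ML/d = 0.08356 m³/s.
Mass balance: 73.5·2.284 = 0.08356·Cₑ + 2.2·24.8.
Cₑ = (167.8 − 54.56) / 0.08356 = 1356 mg/L.

1360 mg/L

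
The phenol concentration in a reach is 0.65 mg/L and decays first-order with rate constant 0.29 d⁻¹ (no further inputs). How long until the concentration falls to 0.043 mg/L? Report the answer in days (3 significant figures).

9.36 d

t = ln(C₀/C)/k = ln(0.65/0.043)/0.29 = 2.716/0.29 = 9.365 d.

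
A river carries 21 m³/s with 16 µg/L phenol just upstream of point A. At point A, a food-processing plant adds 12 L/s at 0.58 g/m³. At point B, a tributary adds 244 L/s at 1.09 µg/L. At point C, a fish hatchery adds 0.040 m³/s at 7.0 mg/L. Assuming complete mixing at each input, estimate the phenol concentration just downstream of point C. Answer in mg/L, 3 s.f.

0.0293 mg/L

16 µg/L = 0.016 mg/L.
12 L/s = 0.012 m³/s.
After input A: C = (21·0.016 + 0.012·0.58) / 21.01 = 0.01632 mg/L.
244 L/s = 0.244 m³/s.
1.09 µg/L = 0.00109 mg/L.
After input B: C = (21.01·0.01632 + 0.244·0.00109) / 21.26 = 0.01615 mg/L.
After input C: C = (21.26·0.01615 + 0.04·7) / 21.3 = 0.02926 mg/L.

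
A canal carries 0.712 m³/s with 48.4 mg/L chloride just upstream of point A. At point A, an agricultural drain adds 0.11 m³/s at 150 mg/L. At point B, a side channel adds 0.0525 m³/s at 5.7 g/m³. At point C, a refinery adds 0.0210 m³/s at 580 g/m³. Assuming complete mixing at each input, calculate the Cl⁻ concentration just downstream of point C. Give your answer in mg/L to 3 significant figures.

70.8 mg/L

After input A: C = (0.712·48.4 + 0.11·150) / 0.822 = 62 mg/L.
After input B: C = (0.822·62 + 0.0525·5.7) / 0.8745 = 58.62 mg/L.
After input C: C = (0.8745·58.62 + 0.021·580) / 0.8955 = 70.84 mg/L.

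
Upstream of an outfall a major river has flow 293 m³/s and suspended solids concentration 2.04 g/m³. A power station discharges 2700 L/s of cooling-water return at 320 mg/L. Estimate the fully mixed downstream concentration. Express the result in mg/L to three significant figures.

4.94 mg/L

2700 L/s = 2.7 m³/s.
Conservation of mass across the mixing zone: C = (2.7·320 + 293·2.04) / (2.7 + 293) = 1462/295.7 = 4.943 mg/L.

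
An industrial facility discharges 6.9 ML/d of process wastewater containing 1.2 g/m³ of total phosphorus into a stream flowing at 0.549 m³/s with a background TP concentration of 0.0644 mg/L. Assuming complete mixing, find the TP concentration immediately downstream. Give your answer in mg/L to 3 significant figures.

6.9 ML/d = 0.07986 m³/s.
Flow-weighted mixing gives C = (0.07986·1.2 + 0.549·0.0644) / (0.07986 + 0.549) = 0.1312/0.6289 = 0.2086 mg/L.

0.209 mg/L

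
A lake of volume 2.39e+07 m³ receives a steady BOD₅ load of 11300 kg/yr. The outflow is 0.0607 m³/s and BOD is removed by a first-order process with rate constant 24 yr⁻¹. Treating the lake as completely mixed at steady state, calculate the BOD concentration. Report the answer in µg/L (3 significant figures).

19.6 µg/L

Outflow Q = 0.0607 m³/s × 3.156e+07 s/yr = 1.916e+06 m³/yr.
Steady-state CSTR mass balance: W = Q·C + k·V·C, so C = W/(Q + kV).
Q + kV = 1.916e+06 + 24·2.39e+07 = 5.755e+08 m³/yr.
C = 11300/5.755e+08 = 1.963e-05 kg/m³ = 0.01963 mg/L = 19.63 µg/L.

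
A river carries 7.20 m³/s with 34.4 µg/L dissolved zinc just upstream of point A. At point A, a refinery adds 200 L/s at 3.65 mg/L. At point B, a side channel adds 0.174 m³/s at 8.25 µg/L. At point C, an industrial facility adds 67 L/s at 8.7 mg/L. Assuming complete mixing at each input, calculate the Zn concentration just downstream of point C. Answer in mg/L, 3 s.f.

0.204 mg/L

34.4 µg/L = 0.0344 mg/L.
200 L/s = 0.2 m³/s.
After input A: C = (7.2·0.0344 + 0.2·3.65) / 7.4 = 0.1321 mg/L.
8.25 µg/L = 0.00825 mg/L.
After input B: C = (7.4·0.1321 + 0.174·0.00825) / 7.574 = 0.1293 mg/L.
67 L/s = 0.067 m³/s.
After input C: C = (7.574·0.1293 + 0.067·8.7) / 7.641 = 0.2044 mg/L.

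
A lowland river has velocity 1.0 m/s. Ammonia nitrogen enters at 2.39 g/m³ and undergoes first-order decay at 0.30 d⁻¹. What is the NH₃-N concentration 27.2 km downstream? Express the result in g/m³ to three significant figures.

2.17 g/m³

Travel time t = 27.2 km / 1.0 m/s = 2.72e+04/1.0 = 2.72e+04 s = 0.3148 d.
First-order decay: C = 2.39·exp(−0.30·0.3148) = 2.39·0.9099 = 2.175 g/m³.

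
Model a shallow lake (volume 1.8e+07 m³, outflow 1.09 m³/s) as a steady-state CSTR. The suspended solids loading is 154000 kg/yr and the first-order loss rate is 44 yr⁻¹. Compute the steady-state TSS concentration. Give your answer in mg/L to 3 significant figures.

Outflow Q = 1.09 m³/s × 3.156e+07 s/yr = 3.44e+07 m³/yr.
Steady-state CSTR mass balance: W = Q·C + k·V·C, so C = W/(Q + kV).
Q + kV = 3.44e+07 + 44·1.8e+07 = 8.264e+08 m³/yr.
C = 154000/8.264e+08 = 0.0001864 kg/m³ = 0.1864 mg/L.

0.186 mg/L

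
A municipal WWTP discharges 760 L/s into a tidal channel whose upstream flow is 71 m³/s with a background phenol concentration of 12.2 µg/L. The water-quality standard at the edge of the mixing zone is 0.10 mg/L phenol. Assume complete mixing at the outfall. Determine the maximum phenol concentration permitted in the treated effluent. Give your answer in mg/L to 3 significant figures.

760 L/s = 0.76 m³/s.
12.2 µg/L = 0.0122 mg/L.
Mass balance: 0.1·71.76 = 0.76·Cₑ + 71·0.0122.
Cₑ = (7.176 − 0.8662) / 0.76 = 8.302 mg/L.

8.30 mg/L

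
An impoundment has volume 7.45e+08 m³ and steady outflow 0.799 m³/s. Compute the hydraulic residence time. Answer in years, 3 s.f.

29.5 yr

Q = 0.799 m³/s × 3.156e+07 s/yr = 2.521e+07 m³/yr.
Hydraulic residence time τ = V/Q = 7.45e+08/2.521e+07 = 29.55 yr.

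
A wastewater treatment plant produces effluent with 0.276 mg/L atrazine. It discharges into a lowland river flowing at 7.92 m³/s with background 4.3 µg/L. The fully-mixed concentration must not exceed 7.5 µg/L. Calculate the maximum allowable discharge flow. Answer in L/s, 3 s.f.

4.3 µg/L = 0.0043 mg/L.
7.5 µg/L = 0.0075 mg/L.
Mass balance at complete mixing: C_std·(Q_w + Q_r) = Q_w·C_e + Q_r·C_b.
Rearranging, Q_w = Q_r·(C_std − C_b)/(C_e − C_std) = 7.92·(0.0075 − 0.0043) / (0.276 − 0.0075) = 0.09439 m³/s.
= 94.39 L/s.

94.4 L/s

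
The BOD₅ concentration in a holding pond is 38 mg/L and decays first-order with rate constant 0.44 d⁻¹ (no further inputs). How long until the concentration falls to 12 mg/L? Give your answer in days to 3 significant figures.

2.62 d

t = ln(C₀/C)/k = ln(38/12)/0.44 = 1.153/0.44 = 2.62 d.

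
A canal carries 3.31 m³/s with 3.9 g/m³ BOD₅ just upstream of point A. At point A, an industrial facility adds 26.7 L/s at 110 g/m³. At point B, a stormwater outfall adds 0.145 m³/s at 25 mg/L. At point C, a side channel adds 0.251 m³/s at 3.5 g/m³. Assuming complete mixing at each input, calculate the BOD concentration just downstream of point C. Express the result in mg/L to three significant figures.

26.7 L/s = 0.0267 m³/s.
After input A: C = (3.31·3.9 + 0.0267·110) / 3.337 = 4.749 mg/L.
After input B: C = (3.337·4.749 + 0.145·25) / 3.482 = 5.592 mg/L.
After input C: C = (3.482·5.592 + 0.251·3.5) / 3.733 = 5.452 mg/L.

5.45 mg/L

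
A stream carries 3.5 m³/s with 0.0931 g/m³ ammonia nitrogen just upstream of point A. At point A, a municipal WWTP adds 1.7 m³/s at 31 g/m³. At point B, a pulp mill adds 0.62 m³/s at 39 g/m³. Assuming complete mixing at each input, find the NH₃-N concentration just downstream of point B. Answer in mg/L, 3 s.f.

After input A: C = (3.5·0.0931 + 1.7·31) / 5.2 = 10.2 mg/L.
After input B: C = (5.2·10.2 + 0.62·39) / 5.82 = 13.27 mg/L.

13.3 mg/L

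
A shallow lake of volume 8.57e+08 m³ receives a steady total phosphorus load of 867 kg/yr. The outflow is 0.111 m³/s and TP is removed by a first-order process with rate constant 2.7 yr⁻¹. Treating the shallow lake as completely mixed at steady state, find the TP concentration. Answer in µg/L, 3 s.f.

Outflow Q = 0.111 m³/s × 3.156e+07 s/yr = 3.503e+06 m³/yr.
Steady-state CSTR mass balance: W = Q·C + k·V·C, so C = W/(Q + kV).
Q + kV = 3.503e+06 + 2.7·8.57e+08 = 2.317e+09 m³/yr.
C = 867/2.317e+09 = 3.741e-07 kg/m³ = 0.0003741 mg/L = 0.3741 µg/L.

0.374 µg/L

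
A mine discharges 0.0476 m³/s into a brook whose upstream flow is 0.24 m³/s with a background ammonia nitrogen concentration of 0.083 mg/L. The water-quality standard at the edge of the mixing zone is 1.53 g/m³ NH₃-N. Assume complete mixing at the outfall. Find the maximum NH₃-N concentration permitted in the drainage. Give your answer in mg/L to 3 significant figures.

Mass balance: 1.53·0.2876 = 0.0476·Cₑ + 0.24·0.083.
Cₑ = (0.44 − 0.01992) / 0.0476 = 8.826 mg/L.

8.83 mg/L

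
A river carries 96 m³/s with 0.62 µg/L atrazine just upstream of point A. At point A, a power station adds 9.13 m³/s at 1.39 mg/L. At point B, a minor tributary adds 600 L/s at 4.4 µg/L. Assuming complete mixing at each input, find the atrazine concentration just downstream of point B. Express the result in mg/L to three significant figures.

0.121 mg/L

0.62 µg/L = 0.00062 mg/L.
After input A: C = (96·0.00062 + 9.13·1.39) / 105.1 = 0.1213 mg/L.
600 L/s = 0.6 m³/s.
4.4 µg/L = 0.0044 mg/L.
After input B: C = (105.1·0.1213 + 0.6·0.0044) / 105.7 = 0.1206 mg/L.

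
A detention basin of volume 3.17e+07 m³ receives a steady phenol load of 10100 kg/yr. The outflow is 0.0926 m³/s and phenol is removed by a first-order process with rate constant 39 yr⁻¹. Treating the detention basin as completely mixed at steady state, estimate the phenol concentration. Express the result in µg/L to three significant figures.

8.15 µg/L

Outflow Q = 0.0926 m³/s × 3.156e+07 s/yr = 2.922e+06 m³/yr.
Steady-state CSTR mass balance: W = Q·C + k·V·C, so C = W/(Q + kV).
Q + kV = 2.922e+06 + 39·3.17e+07 = 1.239e+09 m³/yr.
C = 10100/1.239e+09 = 8.15e-06 kg/m³ = 0.00815 mg/L = 8.15 µg/L.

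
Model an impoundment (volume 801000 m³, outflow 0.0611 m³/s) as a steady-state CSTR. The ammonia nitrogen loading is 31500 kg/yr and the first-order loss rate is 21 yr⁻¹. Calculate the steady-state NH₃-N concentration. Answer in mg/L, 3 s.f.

1.68 mg/L

Outflow Q = 0.0611 m³/s × 3.156e+07 s/yr = 1.928e+06 m³/yr.
Steady-state CSTR mass balance: W = Q·C + k·V·C, so C = W/(Q + kV).
Q + kV = 1.928e+06 + 21·801000 = 1.875e+07 m³/yr.
C = 31500/1.875e+07 = 0.00168 kg/m³ = 1.68 mg/L.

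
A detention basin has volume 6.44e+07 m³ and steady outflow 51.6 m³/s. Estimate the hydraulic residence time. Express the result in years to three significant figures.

Q = 51.6 m³/s × 3.156e+07 s/yr = 1.628e+09 m³/yr.
Hydraulic residence time τ = V/Q = 6.44e+07/1.628e+09 = 0.03955 yr.

0.0395 yr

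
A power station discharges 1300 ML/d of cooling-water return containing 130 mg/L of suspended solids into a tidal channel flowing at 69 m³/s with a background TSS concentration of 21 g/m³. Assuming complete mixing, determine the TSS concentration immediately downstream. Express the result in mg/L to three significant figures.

1300 ML/d = 15.05 m³/s.
By mass balance at complete mixing, C = (15.05·130 + 69·21) / (15.05 + 69) = 3405/84.05 = 40.51 mg/L.

40.5 mg/L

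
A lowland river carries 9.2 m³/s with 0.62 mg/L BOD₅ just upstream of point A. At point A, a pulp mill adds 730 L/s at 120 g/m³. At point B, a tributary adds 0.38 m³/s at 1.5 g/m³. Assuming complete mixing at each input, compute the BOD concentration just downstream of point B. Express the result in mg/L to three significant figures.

9.11 mg/L

730 L/s = 0.73 m³/s.
After input A: C = (9.2·0.62 + 0.73·120) / 9.93 = 9.396 mg/L.
After input B: C = (9.93·9.396 + 0.38·1.5) / 10.31 = 9.105 mg/L.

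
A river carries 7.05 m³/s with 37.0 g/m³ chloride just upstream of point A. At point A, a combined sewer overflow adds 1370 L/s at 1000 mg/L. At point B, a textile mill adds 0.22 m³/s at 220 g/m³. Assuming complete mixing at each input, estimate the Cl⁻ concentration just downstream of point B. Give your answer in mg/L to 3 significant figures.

1370 L/s = 1.37 m³/s.
After input A: C = (7.05·37 + 1.37·1000) / 8.42 = 193.7 mg/L.
After input B: C = (8.42·193.7 + 0.22·220) / 8.64 = 194.4 mg/L.

194 mg/L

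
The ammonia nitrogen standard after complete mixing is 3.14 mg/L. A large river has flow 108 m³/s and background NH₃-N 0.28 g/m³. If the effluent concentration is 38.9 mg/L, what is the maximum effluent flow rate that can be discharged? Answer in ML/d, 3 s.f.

746 ML/d

Mass balance at complete mixing: C_std·(Q_w + Q_r) = Q_w·C_e + Q_r·C_b.
Rearranging, Q_w = Q_r·(C_std − C_b)/(C_e − C_std) = 108·(3.14 − 0.28) / (38.9 − 3.14) = 8.638 m³/s.
= 746.3 ML/d.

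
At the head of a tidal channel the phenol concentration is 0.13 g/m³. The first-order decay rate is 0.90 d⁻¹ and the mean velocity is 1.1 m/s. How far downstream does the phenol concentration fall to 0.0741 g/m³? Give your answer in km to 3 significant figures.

59.4 km

From C = C₀·e^(−kt), t = ln(C₀/C)/k = ln(0.13/0.0741)/0.90 = 0.5621/0.90 = 0.6246 d.
Distance = v·t = 1.1 m/s × 5.396e+04 s = 5.936e+04 m = 59.36 km.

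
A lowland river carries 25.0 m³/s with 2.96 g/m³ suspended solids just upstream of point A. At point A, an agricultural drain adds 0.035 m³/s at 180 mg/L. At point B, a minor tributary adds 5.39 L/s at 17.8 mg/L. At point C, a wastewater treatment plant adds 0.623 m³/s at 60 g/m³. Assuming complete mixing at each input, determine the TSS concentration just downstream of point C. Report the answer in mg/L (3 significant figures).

After input A: C = (25·2.96 + 0.035·180) / 25.04 = 3.208 mg/L.
5.39 L/s = 0.00539 m³/s.
After input B: C = (25.04·3.208 + 0.00539·17.8) / 25.04 = 3.211 mg/L.
After input C: C = (25.04·3.211 + 0.623·60) / 25.66 = 4.589 mg/L.

4.59 mg/L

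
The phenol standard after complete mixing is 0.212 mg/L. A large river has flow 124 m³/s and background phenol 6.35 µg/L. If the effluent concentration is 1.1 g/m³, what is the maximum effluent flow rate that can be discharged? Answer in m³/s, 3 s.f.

6.35 µg/L = 0.00635 mg/L.
Mass balance at complete mixing: C_std·(Q_w + Q_r) = Q_w·C_e + Q_r·C_b.
Rearranging, Q_w = Q_r·(C_std − C_b)/(C_e − C_std) = 124·(0.212 − 0.00635) / (1.1 − 0.212) = 28.72 m³/s.

28.7 m³/s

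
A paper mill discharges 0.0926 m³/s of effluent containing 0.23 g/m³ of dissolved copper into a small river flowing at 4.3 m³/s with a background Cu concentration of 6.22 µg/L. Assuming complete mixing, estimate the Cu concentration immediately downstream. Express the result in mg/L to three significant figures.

0.0109 mg/L

6.22 µg/L = 0.00622 mg/L.
By mass balance at complete mixing, C = (0.0926·0.23 + 4.3·0.00622) / (0.0926 + 4.3) = 0.04804/4.393 = 0.01094 mg/L.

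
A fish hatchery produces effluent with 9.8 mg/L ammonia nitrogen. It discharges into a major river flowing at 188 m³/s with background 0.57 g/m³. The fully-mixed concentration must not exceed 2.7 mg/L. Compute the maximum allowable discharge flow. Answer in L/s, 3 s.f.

56400 L/s

Mass balance at complete mixing: C_std·(Q_w + Q_r) = Q_w·C_e + Q_r·C_b.
Rearranging, Q_w = Q_r·(C_std − C_b)/(C_e − C_std) = 188·(2.7 − 0.57) / (9.8 − 2.7) = 56.4 m³/s.
= 5.64e+04 L/s.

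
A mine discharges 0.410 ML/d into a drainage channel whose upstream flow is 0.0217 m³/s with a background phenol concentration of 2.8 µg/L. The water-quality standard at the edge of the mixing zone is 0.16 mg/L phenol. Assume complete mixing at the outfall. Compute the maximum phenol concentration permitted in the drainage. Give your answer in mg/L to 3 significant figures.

0.879 mg/L

0.410 ML/d = 0.004745 m³/s.
2.8 µg/L = 0.0028 mg/L.
Mass balance: 0.16·0.02645 = 0.004745·Cₑ + 0.0217·0.0028.
Cₑ = (0.004231 − 6.076e-05) / 0.004745 = 0.8789 mg/L.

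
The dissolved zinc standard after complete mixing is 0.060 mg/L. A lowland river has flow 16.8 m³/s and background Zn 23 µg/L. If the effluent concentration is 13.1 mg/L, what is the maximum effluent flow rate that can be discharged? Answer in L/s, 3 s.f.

23 µg/L = 0.023 mg/L.
Mass balance at complete mixing: C_std·(Q_w + Q_r) = Q_w·C_e + Q_r·C_b.
Rearranging, Q_w = Q_r·(C_std − C_b)/(C_e − C_std) = 16.8·(0.06 − 0.023) / (13.1 − 0.06) = 0.04767 m³/s.
= 47.67 L/s.

47.7 L/s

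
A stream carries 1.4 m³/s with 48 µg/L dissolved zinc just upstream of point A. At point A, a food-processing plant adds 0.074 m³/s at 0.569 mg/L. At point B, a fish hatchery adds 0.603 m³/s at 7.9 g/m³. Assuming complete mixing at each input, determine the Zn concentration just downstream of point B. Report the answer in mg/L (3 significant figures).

2.35 mg/L

48 µg/L = 0.048 mg/L.
After input A: C = (1.4·0.048 + 0.074·0.569) / 1.474 = 0.07416 mg/L.
After input B: C = (1.474·0.07416 + 0.603·7.9) / 2.077 = 2.346 mg/L.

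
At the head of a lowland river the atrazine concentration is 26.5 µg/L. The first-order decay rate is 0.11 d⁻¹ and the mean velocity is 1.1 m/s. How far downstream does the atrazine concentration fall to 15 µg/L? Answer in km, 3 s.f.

492 km

From C = C₀·e^(−kt), t = ln(C₀/C)/k = ln(26.5/15)/0.11 = 0.5691/0.11 = 5.174 d.
Distance = v·t = 1.1 m/s × 4.47e+05 s = 4.917e+05 m = 491.7 km.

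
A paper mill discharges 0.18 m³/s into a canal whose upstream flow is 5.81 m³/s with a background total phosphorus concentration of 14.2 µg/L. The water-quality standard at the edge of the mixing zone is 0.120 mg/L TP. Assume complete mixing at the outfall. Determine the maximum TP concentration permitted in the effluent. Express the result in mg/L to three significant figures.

3.53 mg/L

14.2 µg/L = 0.0142 mg/L.
Mass balance: 0.12·5.99 = 0.18·Cₑ + 5.81·0.0142.
Cₑ = (0.7188 − 0.0825) / 0.18 = 3.535 mg/L.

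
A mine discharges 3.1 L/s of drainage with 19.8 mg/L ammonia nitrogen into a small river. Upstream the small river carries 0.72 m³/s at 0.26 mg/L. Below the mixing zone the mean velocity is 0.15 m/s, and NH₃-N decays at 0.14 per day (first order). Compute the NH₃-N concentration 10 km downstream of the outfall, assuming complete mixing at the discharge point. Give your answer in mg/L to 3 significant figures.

3.1 L/s = 0.0031 m³/s.
After complete mixing, C₀ = (0.0031·19.8 + 0.72·0.26) / 0.7231 = 0.3438 mg/L.
Travel time t = 1e+04 m / 0.15 m/s = 6.667e+04 s = 0.7716 d.
C = 0.3438·exp(−0.14·0.7716) = 0.3438·0.8976 = 0.3086 mg/L.

0.309 mg/L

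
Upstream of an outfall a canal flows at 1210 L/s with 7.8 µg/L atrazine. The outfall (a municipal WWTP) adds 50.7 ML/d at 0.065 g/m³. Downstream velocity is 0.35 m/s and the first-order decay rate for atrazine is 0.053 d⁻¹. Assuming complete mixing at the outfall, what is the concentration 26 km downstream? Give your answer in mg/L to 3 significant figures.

0.0253 mg/L

50.7 ML/d = 0.5868 m³/s.
1210 L/s = 1.21 m³/s.
7.8 µg/L = 0.0078 mg/L.
After complete mixing, C₀ = (0.5868·0.065 + 1.21·0.0078) / 1.797 = 0.02648 mg/L.
Travel time t = 2.6e+04 m / 0.35 m/s = 7.429e+04 s = 0.8598 d.
C = 0.02648·exp(−0.053·0.8598) = 0.02648·0.9555 = 0.0253 mg/L.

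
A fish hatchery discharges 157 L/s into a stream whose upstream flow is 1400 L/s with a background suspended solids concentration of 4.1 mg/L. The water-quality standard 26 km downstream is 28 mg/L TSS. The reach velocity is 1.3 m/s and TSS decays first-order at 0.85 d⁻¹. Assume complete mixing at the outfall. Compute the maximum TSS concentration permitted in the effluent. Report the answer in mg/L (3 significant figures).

157 L/s = 0.157 m³/s.
1400 L/s = 1.4 m³/s.
Travel time to the compliance point: t = 2.6e+04/1.3 = 2e+04 s = 0.2315 d; decay factor exp(−0.85·0.2315) = 0.8214.
So the concentration just after mixing may be at most 28/0.8214 = 34.09 mg/L.
Mass balance: 34.09·1.557 = 0.157·Cₑ + 1.4·4.1.
Cₑ = (53.08 − 5.74) / 0.157 = 301.5 mg/L.

302 mg/L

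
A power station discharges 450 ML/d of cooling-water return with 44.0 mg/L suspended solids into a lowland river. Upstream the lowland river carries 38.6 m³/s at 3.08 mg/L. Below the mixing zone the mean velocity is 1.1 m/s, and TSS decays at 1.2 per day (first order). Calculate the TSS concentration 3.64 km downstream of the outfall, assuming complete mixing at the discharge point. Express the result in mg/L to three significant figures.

450 ML/d = 5.208 m³/s.
After complete mixing, C₀ = (5.208·44 + 38.6·3.08) / 43.81 = 7.945 mg/L.
Travel time t = 3640 m / 1.1 m/s = 3309 s = 0.0383 d.
C = 7.945·exp(−1.2·0.0383) = 7.945·0.9551 = 7.588 mg/L.

7.59 mg/L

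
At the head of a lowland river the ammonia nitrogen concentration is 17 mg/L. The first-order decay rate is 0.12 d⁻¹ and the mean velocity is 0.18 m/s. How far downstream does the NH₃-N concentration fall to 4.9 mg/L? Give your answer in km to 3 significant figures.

161 km

From C = C₀·e^(−kt), t = ln(C₀/C)/k = ln(17/4.9)/0.12 = 1.244/0.12 = 10.37 d.
Distance = v·t = 0.18 m/s × 8.957e+05 s = 1.612e+05 m = 161.2 km.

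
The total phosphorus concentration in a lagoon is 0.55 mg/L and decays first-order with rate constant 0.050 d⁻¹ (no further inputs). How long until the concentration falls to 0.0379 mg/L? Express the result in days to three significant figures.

t = ln(C₀/C)/k = ln(0.55/0.0379)/0.050 = 2.675/0.050 = 53.5 d.

53.5 d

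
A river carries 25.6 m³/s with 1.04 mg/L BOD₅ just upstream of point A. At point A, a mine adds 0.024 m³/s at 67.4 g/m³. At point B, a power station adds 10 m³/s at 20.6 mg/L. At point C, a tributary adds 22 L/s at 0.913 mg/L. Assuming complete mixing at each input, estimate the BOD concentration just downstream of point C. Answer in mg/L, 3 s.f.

After input A: C = (25.6·1.04 + 0.024·67.4) / 25.62 = 1.102 mg/L.
After input B: C = (25.62·1.102 + 10·20.6) / 35.62 = 6.575 mg/L.
22 L/s = 0.022 m³/s.
After input C: C = (35.62·6.575 + 0.022·0.913) / 35.65 = 6.572 mg/L.

6.57 mg/L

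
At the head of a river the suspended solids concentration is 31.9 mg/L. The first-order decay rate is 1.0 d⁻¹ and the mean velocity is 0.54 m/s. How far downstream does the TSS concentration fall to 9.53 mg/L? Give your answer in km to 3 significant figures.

56.4 km

From C = C₀·e^(−kt), t = ln(C₀/C)/k = ln(31.9/9.53)/1.0 = 1.208/1.0 = 1.208 d.
Distance = v·t = 0.54 m/s × 1.044e+05 s = 5.637e+04 m = 56.37 km.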